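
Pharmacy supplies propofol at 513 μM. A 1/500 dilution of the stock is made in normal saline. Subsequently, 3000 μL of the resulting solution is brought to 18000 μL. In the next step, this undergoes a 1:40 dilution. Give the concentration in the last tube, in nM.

4.28 nM

Overall dilution factor = 500 × 6 × 40 = 1.20 × 10⁵.
513 μM / 1.20 × 10⁵ = 4.28 × 10⁻³ μM = 4.28 nM.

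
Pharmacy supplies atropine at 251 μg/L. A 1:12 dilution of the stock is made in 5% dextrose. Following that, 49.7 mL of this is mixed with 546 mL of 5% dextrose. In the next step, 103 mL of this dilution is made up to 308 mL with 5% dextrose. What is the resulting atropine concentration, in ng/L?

584 ng/L

Overall dilution factor = 12 × 11.99 × 2.990 = 430.
251 μg/L / 430 = 0.584 μg/L = 584 ng/L.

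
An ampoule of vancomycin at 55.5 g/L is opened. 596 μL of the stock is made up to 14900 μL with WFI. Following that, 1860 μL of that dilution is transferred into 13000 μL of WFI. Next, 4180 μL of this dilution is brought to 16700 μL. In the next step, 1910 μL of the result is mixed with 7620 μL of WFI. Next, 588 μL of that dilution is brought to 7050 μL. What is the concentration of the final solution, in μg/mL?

Overall dilution factor = 25 × 7.989 × 3.995 × 4.990 × 11.99 = 4.77 × 10⁴.
55.5 g/L / 4.77 × 10⁴ = 1.16 × 10⁻³ g/L = 1.16 μg/mL.

1.16 μg/mL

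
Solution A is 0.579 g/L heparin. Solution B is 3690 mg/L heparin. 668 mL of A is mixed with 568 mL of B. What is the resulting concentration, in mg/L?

2010 mg/L

C_B = 3690 mg/L = 3.69 g/L.
C_mix = (C_A·V_A + C_B·V_B)/(V_A + V_B) = (0.579×668 + 3.69×568) / 1236 = 2.01 g/L = 2010 mg/L.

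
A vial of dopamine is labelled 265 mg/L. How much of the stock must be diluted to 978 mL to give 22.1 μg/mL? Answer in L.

0.0816 L

22.1 μg/mL = 22.1 mg/L.
V₁ = C₂V₂/C₁ = 22.1 × 978 / 265 = 81.6 mL = 0.0816 L.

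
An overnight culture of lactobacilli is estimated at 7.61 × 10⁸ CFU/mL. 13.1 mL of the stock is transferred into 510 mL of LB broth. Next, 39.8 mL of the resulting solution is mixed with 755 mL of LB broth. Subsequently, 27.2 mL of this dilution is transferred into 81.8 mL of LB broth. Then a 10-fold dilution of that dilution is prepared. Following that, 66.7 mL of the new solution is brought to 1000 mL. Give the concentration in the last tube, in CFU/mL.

Overall dilution factor = 39.93 × 19.97 × 4.007 × 10 × 14.99 = 4.79 × 10⁵.
7.61 × 10⁸ CFU/mL / 4.79 × 10⁵ = 1590 CFU/mL.

1590 CFU/mL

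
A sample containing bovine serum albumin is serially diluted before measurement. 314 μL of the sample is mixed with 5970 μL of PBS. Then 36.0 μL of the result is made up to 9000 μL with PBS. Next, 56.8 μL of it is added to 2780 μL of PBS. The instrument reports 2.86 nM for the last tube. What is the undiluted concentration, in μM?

Overall dilution factor = 20.01 × 250 × 49.94 = 2.50 × 10⁵.
Original = 2.86 nM × 2.50 × 10⁵ = 7.15 × 10⁵ nM = 715 μM.

715 μM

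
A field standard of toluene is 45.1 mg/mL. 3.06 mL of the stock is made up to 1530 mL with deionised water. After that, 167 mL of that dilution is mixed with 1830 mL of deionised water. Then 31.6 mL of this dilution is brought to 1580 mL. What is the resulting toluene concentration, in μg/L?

Overall dilution factor = 500 × 11.96 × 50 = 2.99 × 10⁵.
45.1 mg/mL / 2.99 × 10⁵ = 1.51 × 10⁻⁴ mg/mL = 151 μg/L.

151 μg/L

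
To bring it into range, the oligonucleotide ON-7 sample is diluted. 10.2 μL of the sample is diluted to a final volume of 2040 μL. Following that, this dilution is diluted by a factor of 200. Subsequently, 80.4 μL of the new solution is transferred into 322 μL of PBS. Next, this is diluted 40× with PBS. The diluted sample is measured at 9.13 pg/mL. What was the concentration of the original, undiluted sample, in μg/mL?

Overall dilution factor = 200 × 200 × 5.005 × 40 = 8.01 × 10⁶.
Original = 9.13 pg/mL × 8.01 × 10⁶ = 7.31 × 10⁷ pg/mL = 73.1 μg/mL.

73.1 μg/mL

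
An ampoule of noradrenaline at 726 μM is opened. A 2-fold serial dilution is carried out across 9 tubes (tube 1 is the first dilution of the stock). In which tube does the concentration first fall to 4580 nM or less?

Tube n has concentration 726 μM / 2ⁿ.
Need 2ⁿ ≥ 726 μM / 4580 nM = 159, so n ≥ 7.31.
First such tube: n = 8.

tube 8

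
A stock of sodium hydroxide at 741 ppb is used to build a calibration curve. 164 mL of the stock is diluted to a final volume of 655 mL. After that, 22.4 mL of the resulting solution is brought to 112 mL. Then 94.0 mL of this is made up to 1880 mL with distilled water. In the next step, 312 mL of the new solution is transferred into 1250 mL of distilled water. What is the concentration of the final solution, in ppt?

371 ppt

Overall dilution factor = 3.994 × 5 × 20 × 5.006 = 2000.
741 ppb / 2000 = 0.371 ppb = 371 ppt.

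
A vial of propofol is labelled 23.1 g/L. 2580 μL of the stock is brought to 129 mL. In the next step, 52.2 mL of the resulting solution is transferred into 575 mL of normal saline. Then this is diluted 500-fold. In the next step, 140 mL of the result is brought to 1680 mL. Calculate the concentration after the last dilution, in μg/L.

Overall dilution factor = 50 × 12.02 × 500 × 12 = 3.60 × 10⁶.
23.1 g/L / 3.60 × 10⁶ = 6.41 × 10⁻⁶ g/L = 6.41 μg/L.

6.41 μg/L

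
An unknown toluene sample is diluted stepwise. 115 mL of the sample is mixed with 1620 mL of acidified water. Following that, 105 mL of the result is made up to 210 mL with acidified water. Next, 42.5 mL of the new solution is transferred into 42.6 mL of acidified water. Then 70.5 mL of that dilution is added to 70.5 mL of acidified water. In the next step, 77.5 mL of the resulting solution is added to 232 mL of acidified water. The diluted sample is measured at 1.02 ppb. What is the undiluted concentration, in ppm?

Overall dilution factor = 15.09 × 2 × 2.002 × 2 × 3.994 = 483.
Original = 1.02 ppb × 483 = 492 ppb = 0.492 ppm.

0.492 ppm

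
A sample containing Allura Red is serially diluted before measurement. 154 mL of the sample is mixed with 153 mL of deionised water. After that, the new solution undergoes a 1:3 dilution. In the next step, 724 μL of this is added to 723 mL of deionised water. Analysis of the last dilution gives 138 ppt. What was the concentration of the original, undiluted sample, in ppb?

Overall dilution factor = 1.994 × 3 × 999.6 = 5978.
Original = 138 ppt × 5978 = 8.25 × 10⁵ ppt = 825 ppb.

825 ppb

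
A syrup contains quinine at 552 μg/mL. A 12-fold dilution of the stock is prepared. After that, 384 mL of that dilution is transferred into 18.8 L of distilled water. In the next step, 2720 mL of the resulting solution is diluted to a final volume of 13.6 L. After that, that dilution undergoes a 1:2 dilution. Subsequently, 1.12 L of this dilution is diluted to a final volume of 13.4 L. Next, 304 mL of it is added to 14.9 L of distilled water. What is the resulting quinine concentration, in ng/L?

Overall dilution factor = 12 × 49.96 × 5 × 2 × 11.96 × 50.01 = 3.59 × 10⁶.
552 μg/mL / 3.59 × 10⁶ = 1.54 × 10⁻⁴ μg/mL = 154 ng/L.

154 ng/L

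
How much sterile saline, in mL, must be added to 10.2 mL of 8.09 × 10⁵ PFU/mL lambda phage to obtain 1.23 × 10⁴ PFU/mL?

V₂ = C₁V₁/C₂ = 8.09 × 10⁵ × 10.2 / 1.23 × 10⁴ = 671 mL.
Diluent to add = V₂ − V₁ = 671 − 10.2 = 661 mL.

661 mL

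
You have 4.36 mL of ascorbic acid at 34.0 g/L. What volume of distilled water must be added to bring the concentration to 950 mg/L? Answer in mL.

152 mL

950 mg/L = 0.950 g/L.
V₂ = C₁V₁/C₂ = 34.0 × 4.36 / 0.950 = 156 mL.
Diluent to add = V₂ − V₁ = 156 − 4.36 = 152 mL.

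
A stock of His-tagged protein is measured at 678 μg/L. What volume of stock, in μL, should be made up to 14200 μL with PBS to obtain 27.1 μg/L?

568 μL

V₁ = C₂V₂/C₁ = 27.1 × 14200 / 678 = 568 μL.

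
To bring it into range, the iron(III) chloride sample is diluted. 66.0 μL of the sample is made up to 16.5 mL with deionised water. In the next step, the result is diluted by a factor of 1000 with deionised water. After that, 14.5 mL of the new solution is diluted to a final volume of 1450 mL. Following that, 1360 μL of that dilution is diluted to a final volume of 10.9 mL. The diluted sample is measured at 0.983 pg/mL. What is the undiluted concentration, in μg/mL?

197 μg/mL

Overall dilution factor = 250 × 1000 × 100 × 8.015 = 2.00 × 10⁸.
Original = 0.983 pg/mL × 2.00 × 10⁸ = 1.97 × 10⁸ pg/mL = 197 μg/mL.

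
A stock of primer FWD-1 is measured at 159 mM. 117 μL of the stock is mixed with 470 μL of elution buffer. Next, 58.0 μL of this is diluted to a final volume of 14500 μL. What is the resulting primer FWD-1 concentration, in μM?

127 μM

Overall dilution factor = 5.017 × 250 = 1254.
159 mM / 1254 = 0.127 mM = 127 μM.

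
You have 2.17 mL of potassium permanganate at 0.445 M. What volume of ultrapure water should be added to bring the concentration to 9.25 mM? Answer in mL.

102 mL

9.25 mM = 9.25 × 10⁻³ M.
V₂ = C₁V₁/C₂ = 0.445 × 2.17 / 9.25 × 10⁻³ = 104 mL.
Diluent to add = V₂ − V₁ = 104 − 2.17 = 102 mL.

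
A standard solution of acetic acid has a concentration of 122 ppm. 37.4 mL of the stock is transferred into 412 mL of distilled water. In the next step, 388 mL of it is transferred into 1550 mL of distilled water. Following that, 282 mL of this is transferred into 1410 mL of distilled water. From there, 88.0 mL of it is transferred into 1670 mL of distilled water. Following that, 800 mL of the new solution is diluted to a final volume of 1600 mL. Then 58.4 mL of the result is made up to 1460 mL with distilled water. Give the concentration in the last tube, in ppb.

0.339 ppb

Overall dilution factor = 12.02 × 4.995 × 6 × 19.98 × 2 × 25 = 3.60 × 10⁵.
122 ppm / 3.60 × 10⁵ = 3.39 × 10⁻⁴ ppm = 0.339 ppb.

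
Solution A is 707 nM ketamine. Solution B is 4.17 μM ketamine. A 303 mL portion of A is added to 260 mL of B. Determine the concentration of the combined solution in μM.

C_B = 4.17 μM = 4170 nM.
C_mix = (C_A·V_A + C_B·V_B)/(V_A + V_B) = (707×303 + 4170×260) / 563.0 = 2306 nM = 2.31 μM.

2.31 μM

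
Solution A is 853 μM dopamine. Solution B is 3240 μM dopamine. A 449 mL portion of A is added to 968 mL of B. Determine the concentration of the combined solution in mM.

C_mix = (C_A·V_A + C_B·V_B)/(V_A + V_B) = (853×449 + 3240×968) / 1417 = 2484 μM = 2.48 mM.

2.48 mM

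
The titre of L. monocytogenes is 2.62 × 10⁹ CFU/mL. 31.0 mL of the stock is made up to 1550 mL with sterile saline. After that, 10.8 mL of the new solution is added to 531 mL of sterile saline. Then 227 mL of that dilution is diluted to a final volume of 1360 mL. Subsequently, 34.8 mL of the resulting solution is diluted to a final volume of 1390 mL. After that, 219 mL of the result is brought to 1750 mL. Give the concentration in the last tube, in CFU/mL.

546 CFU/mL

Overall dilution factor = 50 × 50.17 × 5.991 × 39.94 × 7.991 = 4.80 × 10⁶.
2.62 × 10⁹ CFU/mL / 4.80 × 10⁶ = 546 CFU/mL.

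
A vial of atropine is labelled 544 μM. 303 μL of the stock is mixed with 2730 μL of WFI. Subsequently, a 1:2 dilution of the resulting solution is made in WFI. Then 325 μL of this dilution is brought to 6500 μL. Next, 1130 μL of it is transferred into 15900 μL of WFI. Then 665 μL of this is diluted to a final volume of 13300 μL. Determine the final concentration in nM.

4.51 nM

Overall dilution factor = 10.01 × 2 × 20 × 15.07 × 20 = 1.21 × 10⁵.
544 μM / 1.21 × 10⁵ = 4.51 × 10⁻³ μM = 4.51 nM.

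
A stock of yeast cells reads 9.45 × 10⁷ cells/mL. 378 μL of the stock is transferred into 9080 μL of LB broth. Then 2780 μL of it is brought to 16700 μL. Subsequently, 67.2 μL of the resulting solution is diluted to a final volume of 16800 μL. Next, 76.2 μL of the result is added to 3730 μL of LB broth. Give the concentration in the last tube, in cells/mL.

Overall dilution factor = 25.02 × 6.007 × 250 × 49.95 = 1.88 × 10⁶.
9.45 × 10⁷ cells/mL / 1.88 × 10⁶ = 50.3 cells/mL.

50.3 cells/mL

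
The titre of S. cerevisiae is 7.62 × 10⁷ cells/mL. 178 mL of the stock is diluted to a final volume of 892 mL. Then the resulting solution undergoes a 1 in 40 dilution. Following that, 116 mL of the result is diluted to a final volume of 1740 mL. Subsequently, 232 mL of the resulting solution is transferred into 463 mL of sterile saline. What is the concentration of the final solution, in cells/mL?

Overall dilution factor = 5.011 × 40 × 15 × 2.996 = 9007.
7.62 × 10⁷ cells/mL / 9007 = 8460 cells/mL.

8460 cells/mL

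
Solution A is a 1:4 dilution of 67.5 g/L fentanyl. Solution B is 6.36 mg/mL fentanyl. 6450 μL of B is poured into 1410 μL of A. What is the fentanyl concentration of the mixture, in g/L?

8.25 g/L

C_A = 67.5 g/L / 4 = 16.9 g/L.
C_B = 6.36 mg/mL = 6.36 g/L.
C_mix = (C_A·V_A + C_B·V_B)/(V_A + V_B) = (16.9×1410 + 6.36×6450) / 7860 = 8.25 g/L.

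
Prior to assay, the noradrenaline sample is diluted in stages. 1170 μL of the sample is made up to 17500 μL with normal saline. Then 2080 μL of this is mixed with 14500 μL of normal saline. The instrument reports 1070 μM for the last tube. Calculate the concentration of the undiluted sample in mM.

Overall dilution factor = 14.96 × 7.971 = 119.
Original = 1070 μM × 119 = 1.28 × 10⁵ μM = 128 mM.

128 mM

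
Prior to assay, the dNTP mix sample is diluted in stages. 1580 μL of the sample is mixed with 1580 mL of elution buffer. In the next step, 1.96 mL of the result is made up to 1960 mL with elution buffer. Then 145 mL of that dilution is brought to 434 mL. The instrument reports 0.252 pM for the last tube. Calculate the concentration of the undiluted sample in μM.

0.755 μM

Overall dilution factor = 1001 × 1000 × 2.993 = 3.00 × 10⁶.
Original = 0.252 pM × 3.00 × 10⁶ = 7.55 × 10⁵ pM = 0.755 μM.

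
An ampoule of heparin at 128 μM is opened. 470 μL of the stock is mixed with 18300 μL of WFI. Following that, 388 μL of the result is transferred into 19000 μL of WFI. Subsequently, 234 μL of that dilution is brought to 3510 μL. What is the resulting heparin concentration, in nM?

4.28 nM

Overall dilution factor = 39.94 × 49.97 × 15 = 2.99 × 10⁴.
128 μM / 2.99 × 10⁴ = 4.28 × 10⁻³ μM = 4.28 nM.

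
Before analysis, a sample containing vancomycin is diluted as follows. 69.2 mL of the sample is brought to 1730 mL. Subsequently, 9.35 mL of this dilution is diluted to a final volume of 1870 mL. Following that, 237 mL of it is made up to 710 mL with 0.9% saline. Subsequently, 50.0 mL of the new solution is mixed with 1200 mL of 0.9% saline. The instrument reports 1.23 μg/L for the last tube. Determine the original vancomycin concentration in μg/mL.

Overall dilution factor = 25 × 200 × 2.996 × 25 = 3.74 × 10⁵.
Original = 1.23 μg/L × 3.74 × 10⁵ = 4.61 × 10⁵ μg/L = 461 μg/mL.

461 μg/mL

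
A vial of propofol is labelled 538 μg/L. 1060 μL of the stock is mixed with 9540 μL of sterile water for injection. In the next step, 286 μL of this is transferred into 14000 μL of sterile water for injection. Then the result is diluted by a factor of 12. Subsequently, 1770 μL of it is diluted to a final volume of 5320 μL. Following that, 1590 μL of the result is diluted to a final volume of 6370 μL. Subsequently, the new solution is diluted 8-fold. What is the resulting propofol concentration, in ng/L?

0.932 ng/L

Overall dilution factor = 10 × 49.95 × 12 × 3.006 × 4.006 × 8 = 5.77 × 10⁵.
538 μg/L / 5.77 × 10⁵ = 9.32 × 10⁻⁴ μg/L = 0.932 ng/L.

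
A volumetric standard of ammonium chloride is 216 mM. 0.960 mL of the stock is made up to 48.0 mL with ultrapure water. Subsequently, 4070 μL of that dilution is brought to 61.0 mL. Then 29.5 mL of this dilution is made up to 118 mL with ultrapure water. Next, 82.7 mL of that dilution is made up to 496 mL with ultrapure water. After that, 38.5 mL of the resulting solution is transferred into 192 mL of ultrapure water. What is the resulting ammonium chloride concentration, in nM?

2010 nM

Overall dilution factor = 50 × 14.99 × 4 × 5.998 × 5.987 = 1.08 × 10⁵.
216 mM / 1.08 × 10⁵ = 2.01 × 10⁻³ mM = 2010 nM.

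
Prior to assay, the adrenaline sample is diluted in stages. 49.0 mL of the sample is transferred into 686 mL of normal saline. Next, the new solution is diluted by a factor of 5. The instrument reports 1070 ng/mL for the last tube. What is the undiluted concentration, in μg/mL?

Overall dilution factor = 15 × 5 = 75.0.
Original = 1070 ng/mL × 75.0 = 8.03 × 10⁴ ng/mL = 80.2 μg/mL.

80.2 μg/mL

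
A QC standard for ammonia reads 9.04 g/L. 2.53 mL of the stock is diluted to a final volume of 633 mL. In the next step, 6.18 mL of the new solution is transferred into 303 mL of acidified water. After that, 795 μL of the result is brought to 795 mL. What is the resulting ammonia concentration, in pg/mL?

Overall dilution factor = 250.2 × 50.03 × 1000 = 1.25 × 10⁷.
9.04 g/L / 1.25 × 10⁷ = 7.22 × 10⁻⁷ g/L = 722 pg/mL.

722 pg/mL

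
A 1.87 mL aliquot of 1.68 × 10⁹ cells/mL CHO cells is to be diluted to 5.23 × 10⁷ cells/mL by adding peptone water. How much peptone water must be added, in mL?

58.2 mL

V₂ = C₁V₁/C₂ = 1.68 × 10⁹ × 1.87 / 5.23 × 10⁷ = 60.1 mL.
Diluent to add = V₂ − V₁ = 60.1 − 1.87 = 58.2 mL.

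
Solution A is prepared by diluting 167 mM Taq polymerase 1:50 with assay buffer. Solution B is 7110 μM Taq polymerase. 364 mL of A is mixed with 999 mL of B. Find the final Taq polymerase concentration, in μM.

6100 μM

C_A = 167 mM / 50 = 3.34 mM.
C_B = 7110 μM = 7.11 mM.
C_mix = (C_A·V_A + C_B·V_B)/(V_A + V_B) = (3.34×364 + 7.11×999) / 1363 = 6.10 mM = 6100 μM.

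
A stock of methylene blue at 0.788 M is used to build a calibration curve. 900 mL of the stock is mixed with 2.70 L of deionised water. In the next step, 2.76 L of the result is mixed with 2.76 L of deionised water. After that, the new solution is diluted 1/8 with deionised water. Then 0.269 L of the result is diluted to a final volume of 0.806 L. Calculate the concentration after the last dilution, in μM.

Overall dilution factor = 4 × 2 × 8 × 2.996 = 192.
0.788 M / 192 = 4.11 × 10⁻³ M = 4110 μM.

4110 μM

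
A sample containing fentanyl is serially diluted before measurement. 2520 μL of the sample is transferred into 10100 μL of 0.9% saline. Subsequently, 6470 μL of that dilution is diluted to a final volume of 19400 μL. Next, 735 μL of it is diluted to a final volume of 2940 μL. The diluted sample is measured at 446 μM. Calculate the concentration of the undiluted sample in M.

Overall dilution factor = 5.008 × 2.998 × 4 = 60.1.
Original = 446 μM × 60.1 = 2.68 × 10⁴ μM = 0.0268 M.

0.0268 M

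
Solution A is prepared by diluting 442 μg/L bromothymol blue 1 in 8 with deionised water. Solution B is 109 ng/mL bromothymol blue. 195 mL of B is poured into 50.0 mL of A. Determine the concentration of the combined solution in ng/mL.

C_A = 442 μg/L / 8 = 55.2 μg/L.
C_B = 109 ng/mL = 109 μg/L.
C_mix = (C_A·V_A + C_B·V_B)/(V_A + V_B) = (55.2×50.0 + 109×195) / 245.0 = 98.0 μg/L = 98.0 ng/mL.

98.0 ng/mL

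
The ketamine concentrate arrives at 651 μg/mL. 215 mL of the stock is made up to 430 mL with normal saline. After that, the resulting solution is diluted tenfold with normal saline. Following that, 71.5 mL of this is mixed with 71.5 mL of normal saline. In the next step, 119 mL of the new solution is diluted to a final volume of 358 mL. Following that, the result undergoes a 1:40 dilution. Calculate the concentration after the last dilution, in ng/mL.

Overall dilution factor = 2 × 10 × 2 × 3.008 × 40 = 4813.
651 μg/mL / 4813 = 0.135 μg/mL = 135 ng/mL.

135 ng/mL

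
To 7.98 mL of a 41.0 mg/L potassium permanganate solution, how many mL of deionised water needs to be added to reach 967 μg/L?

330 mL

967 μg/L = 0.967 mg/L.
V₂ = C₁V₁/C₂ = 41.0 × 7.98 / 0.967 = 338 mL.
Diluent to add = V₂ − V₁ = 338 − 7.98 = 330 mL.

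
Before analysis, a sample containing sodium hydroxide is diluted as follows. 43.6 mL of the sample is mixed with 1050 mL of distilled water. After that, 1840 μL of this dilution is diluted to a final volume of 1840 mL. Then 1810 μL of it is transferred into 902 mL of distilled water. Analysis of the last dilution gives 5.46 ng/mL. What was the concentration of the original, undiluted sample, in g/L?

Overall dilution factor = 25.08 × 1000 × 499.3 = 1.25 × 10⁷.
Original = 5.46 ng/mL × 1.25 × 10⁷ = 6.84 × 10⁷ ng/mL = 68.4 g/L.

68.4 g/L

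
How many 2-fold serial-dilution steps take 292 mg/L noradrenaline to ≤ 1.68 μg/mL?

8

Need 2ⁿ ≥ 174, so n ≥ log(174)/log(2) = 7.44.
Minimum whole steps: n = 8.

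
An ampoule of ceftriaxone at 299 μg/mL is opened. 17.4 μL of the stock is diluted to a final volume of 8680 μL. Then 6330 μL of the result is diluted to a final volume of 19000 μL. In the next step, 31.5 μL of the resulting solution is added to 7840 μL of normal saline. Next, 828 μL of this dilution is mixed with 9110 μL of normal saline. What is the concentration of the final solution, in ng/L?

66.6 ng/L

Overall dilution factor = 498.9 × 3.002 × 249.9 × 12.00 = 4.49 × 10⁶.
299 μg/mL / 4.49 × 10⁶ = 6.66 × 10⁻⁵ μg/mL = 66.6 ng/L.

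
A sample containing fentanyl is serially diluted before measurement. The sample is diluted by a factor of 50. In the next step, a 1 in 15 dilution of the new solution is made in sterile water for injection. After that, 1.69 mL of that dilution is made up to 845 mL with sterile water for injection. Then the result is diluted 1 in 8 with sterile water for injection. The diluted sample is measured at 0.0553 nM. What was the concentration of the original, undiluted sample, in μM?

Overall dilution factor = 50 × 15 × 500 × 8 = 3.00 × 10⁶.
Original = 0.0553 nM × 3.00 × 10⁶ = 1.66 × 10⁵ nM = 166 μM.

166 μM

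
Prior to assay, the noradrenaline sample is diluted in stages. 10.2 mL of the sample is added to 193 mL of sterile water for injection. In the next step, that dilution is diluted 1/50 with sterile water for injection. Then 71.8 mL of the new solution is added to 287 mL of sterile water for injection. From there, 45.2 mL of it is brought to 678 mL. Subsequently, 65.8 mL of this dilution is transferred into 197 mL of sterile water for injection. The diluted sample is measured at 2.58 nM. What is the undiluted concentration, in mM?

Overall dilution factor = 19.92 × 50 × 4.997 × 15 × 3.994 = 2.98 × 10⁵.
Original = 2.58 nM × 2.98 × 10⁵ = 7.69 × 10⁵ nM = 0.769 mM.

0.769 mM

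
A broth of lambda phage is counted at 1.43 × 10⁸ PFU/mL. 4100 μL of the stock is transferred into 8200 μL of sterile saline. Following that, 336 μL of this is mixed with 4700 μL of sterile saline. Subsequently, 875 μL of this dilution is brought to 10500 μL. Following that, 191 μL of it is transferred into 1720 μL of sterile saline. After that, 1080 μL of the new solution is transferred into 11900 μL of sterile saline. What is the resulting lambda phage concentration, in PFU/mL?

Overall dilution factor = 3 × 14.99 × 12 × 10.01 × 12.02 = 6.49 × 10⁴.
1.43 × 10⁸ PFU/mL / 6.49 × 10⁴ = 2200 PFU/mL.

2200 PFU/mL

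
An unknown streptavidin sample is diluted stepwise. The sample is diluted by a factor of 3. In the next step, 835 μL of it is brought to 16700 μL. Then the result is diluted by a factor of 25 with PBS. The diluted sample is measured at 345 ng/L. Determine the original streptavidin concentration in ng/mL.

518 ng/mL

Overall dilution factor = 3 × 20 × 25 = 1500.
Original = 345 ng/L × 1500 = 5.17 × 10⁵ ng/L = 518 ng/mL.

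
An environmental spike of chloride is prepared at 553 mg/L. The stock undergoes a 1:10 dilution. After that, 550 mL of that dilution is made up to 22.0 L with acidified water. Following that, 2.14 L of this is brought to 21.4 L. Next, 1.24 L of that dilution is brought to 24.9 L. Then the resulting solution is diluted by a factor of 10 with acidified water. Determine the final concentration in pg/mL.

688 pg/mL

Overall dilution factor = 10 × 40 × 10 × 20.08 × 10 = 8.03 × 10⁵.
553 mg/L / 8.03 × 10⁵ = 6.88 × 10⁻⁴ mg/L = 688 pg/mL.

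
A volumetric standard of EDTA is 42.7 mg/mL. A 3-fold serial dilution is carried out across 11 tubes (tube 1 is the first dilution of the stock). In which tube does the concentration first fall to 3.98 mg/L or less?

tube 9

Tube n has concentration 42.7 mg/mL / 3ⁿ.
Need 3ⁿ ≥ 42.7 mg/mL / 3.98 mg/L = 1.07 × 10⁴, so n ≥ 8.45.
First such tube: n = 9.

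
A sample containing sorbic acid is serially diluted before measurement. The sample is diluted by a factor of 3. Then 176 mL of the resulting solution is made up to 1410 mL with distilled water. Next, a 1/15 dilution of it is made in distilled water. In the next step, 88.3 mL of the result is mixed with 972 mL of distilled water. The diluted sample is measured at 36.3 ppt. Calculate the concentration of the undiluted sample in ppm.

0.157 ppm

Overall dilution factor = 3 × 8.011 × 15 × 12.01 = 4329.
Original = 36.3 ppt × 4329 = 1.57 × 10⁵ ppt = 0.157 ppm.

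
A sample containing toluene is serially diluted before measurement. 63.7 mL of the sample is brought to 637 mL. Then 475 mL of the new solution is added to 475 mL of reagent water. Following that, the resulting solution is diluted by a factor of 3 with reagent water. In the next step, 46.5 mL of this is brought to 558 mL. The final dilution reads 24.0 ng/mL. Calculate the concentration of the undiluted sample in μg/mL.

Overall dilution factor = 10 × 2 × 3 × 12 = 720.
Original = 24.0 ng/mL × 720 = 1.73 × 10⁴ ng/mL = 17.3 μg/mL.

17.3 μg/mL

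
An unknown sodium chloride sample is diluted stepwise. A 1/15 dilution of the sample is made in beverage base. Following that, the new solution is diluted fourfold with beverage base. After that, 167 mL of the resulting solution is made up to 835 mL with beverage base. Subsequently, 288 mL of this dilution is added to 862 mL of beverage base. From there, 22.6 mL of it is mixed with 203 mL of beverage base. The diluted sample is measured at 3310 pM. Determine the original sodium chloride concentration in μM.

Overall dilution factor = 15 × 4 × 5 × 3.993 × 9.982 = 1.20 × 10⁴.
Original = 3310 pM × 1.20 × 10⁴ = 3.96 × 10⁷ pM = 39.6 μM.

39.6 μM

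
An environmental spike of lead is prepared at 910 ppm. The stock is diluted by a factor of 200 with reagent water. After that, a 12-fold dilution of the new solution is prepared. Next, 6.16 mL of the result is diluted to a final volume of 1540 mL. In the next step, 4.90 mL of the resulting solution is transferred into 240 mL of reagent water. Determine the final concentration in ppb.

Overall dilution factor = 200 × 12 × 250 × 49.98 = 3.00 × 10⁷.
910 ppm / 3.00 × 10⁷ = 3.03 × 10⁻⁵ ppm = 0.0303 ppb.

0.0303 ppb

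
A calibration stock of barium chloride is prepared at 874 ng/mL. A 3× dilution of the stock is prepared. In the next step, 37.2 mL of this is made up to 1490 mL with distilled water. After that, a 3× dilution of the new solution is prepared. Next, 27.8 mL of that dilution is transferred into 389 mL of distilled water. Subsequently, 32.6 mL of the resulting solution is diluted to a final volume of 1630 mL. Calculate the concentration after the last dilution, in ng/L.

3.23 ng/L

Overall dilution factor = 3 × 40.05 × 3 × 14.99 × 50 = 2.70 × 10⁵.
874 ng/mL / 2.70 × 10⁵ = 3.23 × 10⁻³ ng/mL = 3.23 ng/L.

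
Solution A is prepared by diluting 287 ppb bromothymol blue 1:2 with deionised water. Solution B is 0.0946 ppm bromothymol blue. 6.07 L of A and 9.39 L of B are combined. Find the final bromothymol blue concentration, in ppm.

C_A = 287 ppb / 2 = 144 ppb.
C_B = 0.0946 ppm = 94.6 ppb.
C_mix = (C_A·V_A + C_B·V_B)/(V_A + V_B) = (144×6.07 + 94.6×9.39) / 15.46 = 114 ppb = 0.114 ppm.

0.114 ppm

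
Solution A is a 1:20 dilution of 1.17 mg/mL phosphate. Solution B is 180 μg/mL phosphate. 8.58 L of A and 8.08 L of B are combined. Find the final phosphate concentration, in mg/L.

C_A = 1.17 mg/mL / 20 = 0.0585 mg/mL.
C_B = 180 μg/mL = 0.180 mg/mL.
C_mix = (C_A·V_A + C_B·V_B)/(V_A + V_B) = (0.0585×8.58 + 0.180×8.08) / 16.66 = 0.117 mg/mL = 117 mg/L.

117 mg/L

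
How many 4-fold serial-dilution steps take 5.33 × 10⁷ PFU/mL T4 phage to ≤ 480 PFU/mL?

Need 4ⁿ ≥ 1.11 × 10⁵, so n ≥ log(1.11 × 10⁵)/log(4) = 8.38.
Minimum whole steps: n = 9.

9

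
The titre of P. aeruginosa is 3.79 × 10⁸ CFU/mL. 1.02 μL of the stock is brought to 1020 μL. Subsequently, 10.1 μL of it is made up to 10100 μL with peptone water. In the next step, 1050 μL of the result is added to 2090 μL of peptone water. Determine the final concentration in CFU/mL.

Overall dilution factor = 1000 × 1000 × 2.990 = 2.99 × 10⁶.
3.79 × 10⁸ CFU/mL / 2.99 × 10⁶ = 127 CFU/mL.

127 CFU/mL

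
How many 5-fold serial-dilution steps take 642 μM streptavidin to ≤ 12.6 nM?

Need 5ⁿ ≥ 5.10 × 10⁴, so n ≥ log(5.10 × 10⁴)/log(5) = 6.73.
Minimum whole steps: n = 7.

7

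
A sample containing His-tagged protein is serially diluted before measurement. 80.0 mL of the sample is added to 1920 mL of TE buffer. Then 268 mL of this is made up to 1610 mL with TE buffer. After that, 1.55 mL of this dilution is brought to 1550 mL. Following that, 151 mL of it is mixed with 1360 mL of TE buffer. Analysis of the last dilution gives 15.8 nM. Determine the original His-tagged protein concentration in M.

Overall dilution factor = 25 × 6.007 × 1000 × 10.01 = 1.50 × 10⁶.
Original = 15.8 nM × 1.50 × 10⁶ = 2.37 × 10⁷ nM = 0.0237 M.

0.0237 M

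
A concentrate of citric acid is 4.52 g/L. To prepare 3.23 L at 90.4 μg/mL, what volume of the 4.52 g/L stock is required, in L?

0.0646 L

90.4 μg/mL = 0.0904 g/L.
V₁ = C₂V₂/C₁ = 0.0904 × 3.23 / 4.52 = 0.0646 L.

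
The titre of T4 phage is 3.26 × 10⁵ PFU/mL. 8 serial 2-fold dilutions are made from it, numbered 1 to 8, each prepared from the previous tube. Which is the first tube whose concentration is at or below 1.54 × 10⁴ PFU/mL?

Tube n has concentration 3.26 × 10⁵ PFU/mL / 2ⁿ.
Need 2ⁿ ≥ 3.26 × 10⁵ PFU/mL / 1.54 × 10⁴ PFU/mL = 21.2, so n ≥ 4.40.
First such tube: n = 5.

tube 5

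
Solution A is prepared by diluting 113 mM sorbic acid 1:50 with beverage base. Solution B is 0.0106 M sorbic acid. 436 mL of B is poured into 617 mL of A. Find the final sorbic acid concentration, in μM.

C_A = 113 mM / 50 = 2.26 mM.
C_B = 0.0106 M = 10.6 mM.
C_mix = (C_A·V_A + C_B·V_B)/(V_A + V_B) = (2.26×617 + 10.6×436) / 1053 = 5.71 mM = 5710 μM.

5710 μM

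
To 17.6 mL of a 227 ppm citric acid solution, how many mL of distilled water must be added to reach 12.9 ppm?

V₂ = C₁V₁/C₂ = 227 × 17.6 / 12.9 = 310 mL.
Diluent to add = V₂ − V₁ = 310 − 17.6 = 292 mL.

292 mL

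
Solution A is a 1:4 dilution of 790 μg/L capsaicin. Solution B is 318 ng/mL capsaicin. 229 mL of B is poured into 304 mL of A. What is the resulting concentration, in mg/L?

0.249 mg/L

C_A = 790 μg/L / 4 = 198 μg/L.
C_B = 318 ng/mL = 318 μg/L.
C_mix = (C_A·V_A + C_B·V_B)/(V_A + V_B) = (198×304 + 318×229) / 533.0 = 249 μg/L = 0.249 mg/L.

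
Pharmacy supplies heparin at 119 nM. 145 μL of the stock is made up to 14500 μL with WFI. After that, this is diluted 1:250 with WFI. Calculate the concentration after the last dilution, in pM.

4.76 pM

Overall dilution factor = 100 × 250 = 2.50 × 10⁴.
119 nM / 2.50 × 10⁴ = 4.76 × 10⁻³ nM = 4.76 pM.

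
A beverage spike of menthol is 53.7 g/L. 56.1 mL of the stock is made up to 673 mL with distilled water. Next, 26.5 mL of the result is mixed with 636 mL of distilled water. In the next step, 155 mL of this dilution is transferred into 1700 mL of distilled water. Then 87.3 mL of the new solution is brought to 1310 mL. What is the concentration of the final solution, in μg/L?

Overall dilution factor = 12.00 × 25 × 11.97 × 15.01 = 5.39 × 10⁴.
53.7 g/L / 5.39 × 10⁴ = 9.97 × 10⁻⁴ g/L = 997 μg/L.

997 μg/L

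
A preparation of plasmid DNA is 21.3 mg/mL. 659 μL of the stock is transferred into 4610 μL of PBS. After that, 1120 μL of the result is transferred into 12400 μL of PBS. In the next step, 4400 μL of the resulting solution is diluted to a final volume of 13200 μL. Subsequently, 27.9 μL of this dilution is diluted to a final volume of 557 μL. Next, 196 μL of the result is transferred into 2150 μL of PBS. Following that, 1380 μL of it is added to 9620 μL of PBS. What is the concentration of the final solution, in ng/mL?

Overall dilution factor = 7.995 × 12.07 × 3 × 19.96 × 11.97 × 7.971 = 5.52 × 10⁵.
21.3 mg/mL / 5.52 × 10⁵ = 3.86 × 10⁻⁵ mg/mL = 38.6 ng/mL.

38.6 ng/mL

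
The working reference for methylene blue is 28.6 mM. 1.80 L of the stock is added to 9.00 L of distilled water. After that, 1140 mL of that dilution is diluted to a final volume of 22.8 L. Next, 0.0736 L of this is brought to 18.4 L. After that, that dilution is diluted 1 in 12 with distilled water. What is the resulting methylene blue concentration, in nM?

79.4 nM

Overall dilution factor = 6 × 20 × 250 × 12 = 3.60 × 10⁵.
28.6 mM / 3.60 × 10⁵ = 7.94 × 10⁻⁵ mM = 79.4 nM.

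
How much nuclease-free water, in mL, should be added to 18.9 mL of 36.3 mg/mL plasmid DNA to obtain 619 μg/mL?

1090 mL

619 μg/mL = 0.619 mg/mL.
V₂ = C₁V₁/C₂ = 36.3 × 18.9 / 0.619 = 1108 mL.
Diluent to add = V₂ − V₁ = 1108 − 18.9 = 1090 mL.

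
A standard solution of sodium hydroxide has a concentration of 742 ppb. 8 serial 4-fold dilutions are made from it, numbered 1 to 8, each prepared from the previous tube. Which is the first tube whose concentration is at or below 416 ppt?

Tube n has concentration 742 ppb / 4ⁿ.
Need 4ⁿ ≥ 742 ppb / 416 ppt = 1784, so n ≥ 5.40.
First such tube: n = 6.

tube 6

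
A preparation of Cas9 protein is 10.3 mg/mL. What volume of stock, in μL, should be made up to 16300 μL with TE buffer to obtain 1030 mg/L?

1630 μL

1030 mg/L = 1.03 mg/mL.
V₁ = C₂V₂/C₁ = 1.03 × 16300 / 10.3 = 1630 μL.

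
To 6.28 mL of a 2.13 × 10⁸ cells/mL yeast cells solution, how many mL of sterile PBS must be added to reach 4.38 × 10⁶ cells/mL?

V₂ = C₁V₁/C₂ = 2.13 × 10⁸ × 6.28 / 4.38 × 10⁶ = 305 mL.
Diluent to add = V₂ − V₁ = 305 − 6.28 = 299 mL.

299 mL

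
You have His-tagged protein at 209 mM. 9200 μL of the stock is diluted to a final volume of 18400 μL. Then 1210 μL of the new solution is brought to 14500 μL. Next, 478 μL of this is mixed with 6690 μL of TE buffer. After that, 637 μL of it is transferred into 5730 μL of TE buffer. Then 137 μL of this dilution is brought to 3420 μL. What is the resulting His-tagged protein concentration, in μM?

Overall dilution factor = 2 × 11.98 × 15.00 × 9.995 × 24.96 = 8.97 × 10⁴.
209 mM / 8.97 × 10⁴ = 2.33 × 10⁻³ mM = 2.33 μM.

2.33 μM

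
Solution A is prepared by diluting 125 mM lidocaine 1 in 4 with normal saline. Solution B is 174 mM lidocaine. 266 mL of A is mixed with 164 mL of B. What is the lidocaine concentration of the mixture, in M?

C_A = 125 mM / 4 = 31.2 mM.
C_mix = (C_A·V_A + C_B·V_B)/(V_A + V_B) = (31.2×266 + 174×164) / 430.0 = 85.7 mM = 0.0857 M.

0.0857 M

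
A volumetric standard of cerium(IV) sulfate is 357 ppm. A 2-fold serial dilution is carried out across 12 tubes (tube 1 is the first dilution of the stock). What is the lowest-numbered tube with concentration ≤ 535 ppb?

tube 10

Tube n has concentration 357 ppm / 2ⁿ.
Need 2ⁿ ≥ 357 ppm / 535 ppb = 667, so n ≥ 9.38.
First such tube: n = 10.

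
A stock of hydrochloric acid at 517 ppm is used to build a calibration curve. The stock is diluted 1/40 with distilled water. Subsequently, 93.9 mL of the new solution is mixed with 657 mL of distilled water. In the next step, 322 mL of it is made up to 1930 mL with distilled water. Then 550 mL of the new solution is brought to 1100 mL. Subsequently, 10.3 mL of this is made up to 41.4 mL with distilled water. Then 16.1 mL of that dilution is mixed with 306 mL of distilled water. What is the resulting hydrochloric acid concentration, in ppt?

Overall dilution factor = 40 × 7.997 × 5.994 × 2 × 4.019 × 20.01 = 3.08 × 10⁵.
517 ppm / 3.08 × 10⁵ = 1.68 × 10⁻³ ppm = 1680 ppt.

1680 ppt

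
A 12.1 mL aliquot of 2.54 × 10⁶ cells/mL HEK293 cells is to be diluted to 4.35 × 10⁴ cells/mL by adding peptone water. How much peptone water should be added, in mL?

694 mL

V₂ = C₁V₁/C₂ = 2.54 × 10⁶ × 12.1 / 4.35 × 10⁴ = 707 mL.
Diluent to add = V₂ − V₁ = 707 − 12.1 = 694 mL.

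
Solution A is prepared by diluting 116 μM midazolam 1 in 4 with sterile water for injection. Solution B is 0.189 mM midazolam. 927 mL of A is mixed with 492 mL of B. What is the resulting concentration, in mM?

C_A = 116 μM / 4 = 29.0 μM.
C_B = 0.189 mM = 189 μM.
C_mix = (C_A·V_A + C_B·V_B)/(V_A + V_B) = (29.0×927 + 189×492) / 1419 = 84.5 μM = 0.0845 mM.

0.0845 mM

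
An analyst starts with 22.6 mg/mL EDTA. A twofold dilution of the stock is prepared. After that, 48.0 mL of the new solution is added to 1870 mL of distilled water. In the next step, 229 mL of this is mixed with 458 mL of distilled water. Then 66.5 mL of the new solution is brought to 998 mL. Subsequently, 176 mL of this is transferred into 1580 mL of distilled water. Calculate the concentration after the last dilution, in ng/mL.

630 ng/mL

Overall dilution factor = 2 × 39.96 × 3 × 15.01 × 9.977 = 3.59 × 10⁴.
22.6 mg/mL / 3.59 × 10⁴ = 6.30 × 10⁻⁴ mg/mL = 630 ng/mL.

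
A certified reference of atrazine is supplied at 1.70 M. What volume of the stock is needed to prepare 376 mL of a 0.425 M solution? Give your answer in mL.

94.0 mL

V₁ = C₂V₂/C₁ = 0.425 × 376 / 1.70 = 94.0 mL.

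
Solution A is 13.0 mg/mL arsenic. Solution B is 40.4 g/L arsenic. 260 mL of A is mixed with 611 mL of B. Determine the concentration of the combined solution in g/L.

C_B = 40.4 g/L = 40.4 mg/mL.
C_mix = (C_A·V_A + C_B·V_B)/(V_A + V_B) = (13.0×260 + 40.4×611) / 871.0 = 32.2 mg/mL = 32.2 g/L.

32.2 g/L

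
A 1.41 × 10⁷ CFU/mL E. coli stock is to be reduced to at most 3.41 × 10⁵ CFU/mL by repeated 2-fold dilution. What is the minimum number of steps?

6

Need 2ⁿ ≥ 41.3, so n ≥ log(41.3)/log(2) = 5.37.
Minimum whole steps: n = 6.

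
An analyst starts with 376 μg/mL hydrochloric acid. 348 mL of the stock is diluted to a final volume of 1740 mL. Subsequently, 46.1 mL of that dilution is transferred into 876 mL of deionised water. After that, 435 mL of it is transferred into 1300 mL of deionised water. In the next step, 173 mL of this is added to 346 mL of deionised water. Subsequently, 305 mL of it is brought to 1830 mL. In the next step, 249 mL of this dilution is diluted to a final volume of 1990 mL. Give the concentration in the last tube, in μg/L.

6.55 μg/L

Overall dilution factor = 5 × 20.00 × 3.989 × 3 × 6 × 7.992 = 5.74 × 10⁴.
376 μg/mL / 5.74 × 10⁴ = 6.55 × 10⁻³ μg/mL = 6.55 μg/L.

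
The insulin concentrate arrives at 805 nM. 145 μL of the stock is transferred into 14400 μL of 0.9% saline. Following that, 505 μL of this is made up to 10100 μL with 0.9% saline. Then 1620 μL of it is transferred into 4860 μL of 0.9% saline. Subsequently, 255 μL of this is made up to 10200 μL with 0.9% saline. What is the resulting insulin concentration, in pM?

Overall dilution factor = 100.3 × 20 × 4 × 40 = 3.21 × 10⁵.
805 nM / 3.21 × 10⁵ = 2.51 × 10⁻³ nM = 2.51 pM.

2.51 pM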